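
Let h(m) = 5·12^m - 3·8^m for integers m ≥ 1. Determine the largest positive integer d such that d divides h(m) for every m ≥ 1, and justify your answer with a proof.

Computing the first values: h(1) = 36 and h(2) = 528; gcd(36, 528) = 12, so d ≤ 12.
We prove 12 | 5·12^m - 3·8^m for all m ≥ 1 by induction on m.
Base step (m = 1): h(1) = 36 = 12·(3), so 12 | h(1).
Inductive step: assume the claim holds for m = j, i.e. 12 | h(j). Then
h(j+1) − 12·h(j) = (5·12^(j+1) - 3·8^(j+1)) − 12·(5·12^j - 3·8^j) = (-3)·8^j·(8 − 12) = (12)·8^j. Since 12 | h(j) by the inductive hypothesis, 12 | 12·h(j); and 12 | 12 since 12 = 12·1. Therefore 12 | h(j+1).
Hence, by induction on m, the claim holds for every m ≥ 1.
Therefore the largest such d is 12.

d = 12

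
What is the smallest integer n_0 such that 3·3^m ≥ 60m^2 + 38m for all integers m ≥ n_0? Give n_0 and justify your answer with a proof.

n_0 = 7

At m = 6: 2187 < 2388, so the inequality fails and n_0 ≥ 7. We prove 3·3^m ≥ 60m^2 + 38m for all m ≥ 7.
Base step (m = 7): 3·3^m = 6561 and 60m^2 + 38m = 3206, so 6561 ≥ 3206.
Inductive step: suppose the statement holds for some j ≥ 7, so 3·3^j ≥ 60j^2 + 38j.
Then 3·3^(j + 1) = 3·(3·3^j) ≥ 3·(60j^2 + 38j).
Also, for j ≥ 7 we have 3·(60j^2 + 38j) ≥ 60(j+1)^2 + 38(j+1), since 3·(60j^2 + 38j) − (60(j+1)^2 + 38(j+1)) = 120j^2 - 44j - 98, which is nonnegative for all j ≥ 7.
Combining, 3·3^(j + 1) ≥ 60(j+1)^2 + 38(j+1).
By induction, the statement is established for all m ≥ 7.
Hence the smallest such n_0 is 7.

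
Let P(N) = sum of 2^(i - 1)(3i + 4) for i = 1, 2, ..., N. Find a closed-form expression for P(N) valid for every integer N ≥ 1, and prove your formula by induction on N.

We claim P(N) = 2^N(3N + 1) - 1 for all N ≥ 1.
For the base case N = 1: P(1) = 7, and the closed form gives 7. They agree.
For the inductive step, assume it holds for an arbitrary i ≥ 1, so P(i) = 2^i(3i + 1) - 1.
Then P(i+1) = P(i) + (2^i(3i + 7)) = (2^i(3i + 1) - 1) + (2^i(3i + 7)).
Simplifying, P(i+1) = 6·2^i·i + 8·2^i - 1 = 2^(i+1)(3(i+1) + 1) - 1,
which is the closed form with N = i+1.
By induction, the statement is established for all N ≥ 1.

P(N) = 2^N(3N + 1) - 1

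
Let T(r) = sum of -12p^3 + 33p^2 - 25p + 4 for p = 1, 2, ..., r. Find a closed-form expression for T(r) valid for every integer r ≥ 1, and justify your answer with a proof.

We claim T(r) = -r(r - 1)(3r^2 - 2r - 3) for all r ≥ 1.
When r = 1: T(1) = 0, and the closed form gives 0. They agree.
Suppose the result is true for r = p, so T(p) = p(-3p^3 + 5p^2 + p - 3).
Then T(p+1) = T(p) + (p(-12p^2 - 3p + 5)) = (p(-3p^3 + 5p^2 + p - 3)) + (p(-12p^2 - 3p + 5)).
Simplifying, T(p+1) = -p(p + 1)(3p^2 + 4p - 2) = -(p+1)((p+1) - 1)(3(p+1)^2 - 2(p+1) - 3),
which is the closed form with r = p+1.
This completes the induction.

T(r) = -r(r - 1)(3r^2 - 2r - 3)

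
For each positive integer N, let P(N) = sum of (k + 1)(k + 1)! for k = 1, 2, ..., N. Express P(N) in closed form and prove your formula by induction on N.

P(N) = (N + 2)! - 2

We claim P(N) = (N + 2)! - 2 for all N ≥ 1.
Base case (N = 1): P(1) = 4, and the closed form gives 4. They agree.
Inductive step: assume the claim holds for N = k, so P(k) = (k + 2)! - 2.
Then P(k+1) = P(k) + ((k + 2)(k + 2)!) = ((k + 2)! - 2) + ((k + 2)(k + 2)!).
Simplifying, P(k+1) = ((k+1) + 2)! - 2,
which is the closed form with N = k+1.
Hence, by induction on N, the claim holds for every N ≥ 1.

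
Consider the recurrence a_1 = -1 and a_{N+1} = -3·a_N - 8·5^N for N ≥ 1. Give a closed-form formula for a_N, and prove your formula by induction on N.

a_N = 4(-3)^(N - 1) - 5^N

Computing the first terms: a_1 = -1, a_2 = -37, a_3 = -89. This suggests a_N = 4(-3)^(N - 1) - 5^N.
Base case (N = 1): the formula gives -1 = -1 = a_1.
For the inductive step, assume it holds for an arbitrary r ≥ 1, so a_r = 4(-3)^(r - 1) - 5^r.
Then a_{r+1} = -3·a_r - 8·5^r = -3·(4(-3)^(r - 1) - 5^r) - 8·5^r = 4(-3)^r - 5^(r + 1) = 4(-3)^((r+1) - 1) - 5^(r+1),
which is the claimed formula at N = r+1.
By induction, the statement is established for all N ≥ 1.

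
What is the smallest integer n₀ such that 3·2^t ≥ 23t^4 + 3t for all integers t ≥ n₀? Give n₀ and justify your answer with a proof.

n₀ = 21

At t = 20: 3145728 < 3680060, so the inequality fails and n₀ ≥ 21. We prove 3·2^t ≥ 23t^4 + 3t for all t ≥ 21.
Base case (t = 21): 3·2^t = 6291456 and 23t^4 + 3t = 4473126, so 6291456 ≥ 4473126.
For the inductive step, assume it holds for an arbitrary j ≥ 21, so 3·2^j ≥ 23j^4 + 3j.
Then 3·2^(j + 1) = 2·(3·2^j) ≥ 2·(23j^4 + 3j).
Also, for j ≥ 21 we have 2·(23j^4 + 3j) ≥ 23(j+1)^4 + 3(j+1), since 2·(23j^4 + 3j) − (23(j+1)^4 + 3(j+1)) = 23j^4 - 92j^3 - 138j^2 - 89j - 26, which is nonnegative for all j ≥ 21.
Combining, 3·2^(j + 1) ≥ 23(j+1)^4 + 3(j+1).
This completes the induction.
Hence the smallest such n₀ is 21.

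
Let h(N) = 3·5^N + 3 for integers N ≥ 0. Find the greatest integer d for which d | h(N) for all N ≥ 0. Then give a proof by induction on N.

Computing the first values: h(0) = 6 and h(1) = 18; gcd(6, 18) = 6, so d ≤ 6.
We prove 6 | 3·5^N + 3 for all N ≥ 0 by induction on N.
When N = 0: h(0) = 6 = 6·(1), so 6 | h(0).
Inductive step: suppose the statement holds for some r ≥ 0, i.e. 6 | h(r). Then
h(r+1) = 3·5^(r+1) + 3 = 5·(3·5^r + 3) - 12 = 5·h(r) - 12. The first term is divisible by 6 by the inductive hypothesis, and -12 is divisible by 6. Hence 6 | h(r+1).
This completes the induction.
Therefore the largest such d is 6.

d = 6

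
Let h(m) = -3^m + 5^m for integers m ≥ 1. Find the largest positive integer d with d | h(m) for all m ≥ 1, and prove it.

d = 2

Computing the first values: h(1) = 2 and h(2) = 16; gcd(2, 16) = 2, so d ≤ 2.
We prove 2 | -3^m + 5^m for all m ≥ 1 by induction on m.
When m = 1: h(1) = 2 = 2·(1), so 2 | h(1).
Suppose the result is true for m = j, i.e. 2 | h(j). Then
5^{j+1} − 3^{j+1} = 5·5^j − 3·3^j = 5·(5^j − 3^j) + (2)·3^j. The first term is divisible by 2 by the inductive hypothesis, and the second term (2)·3^j is divisible by 2 since 2 | 2. Hence 2 | h(j+1).
Hence, by induction on m, the claim holds for every m ≥ 1.
Therefore the largest such d is 2.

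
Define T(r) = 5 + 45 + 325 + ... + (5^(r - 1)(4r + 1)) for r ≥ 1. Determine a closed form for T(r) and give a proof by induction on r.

T(r) = 5^r·r

We claim T(r) = 5^r·r for all r ≥ 1.
Base case (r = 1): T(1) = 5, and the closed form gives 5. They agree.
Inductive step: assume the claim holds for r = k, so T(k) = 5^k·k.
Then T(k+1) = T(k) + (5^k(4k + 5)) = (5^k·k) + (5^k(4k + 5)).
Simplifying, T(k+1) = 5^(k + 1)(k + 1) = 5^(k+1)·(k+1),
which is the closed form with r = k+1.
By the principle of mathematical induction, the result holds for all r ≥ 1.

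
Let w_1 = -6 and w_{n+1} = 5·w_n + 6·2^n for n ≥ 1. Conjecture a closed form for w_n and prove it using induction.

Computing the first terms: w_1 = -6, w_2 = -18, w_3 = -66. This suggests w_n = -2^(n + 1) - 2·5^(n - 1).
For the base case n = 1: the formula gives -6 = -6 = w_1.
Inductive step: assume the claim holds for n = k, so w_k = -2^(k + 1) - 2·5^(k - 1).
Then w_{k+1} = 5·w_k + 6·2^k = 5·(-2^(k + 1) - 2·5^(k - 1)) + 6·2^k = -2^(k + 2) - 2·5^k = -2^((k+1) + 1) - 2·5^((k+1) - 1),
which is the claimed formula at n = k+1.
By the principle of mathematical induction, the result holds for all n ≥ 1.

w_n = -2^(n + 1) - 2·5^(n - 1)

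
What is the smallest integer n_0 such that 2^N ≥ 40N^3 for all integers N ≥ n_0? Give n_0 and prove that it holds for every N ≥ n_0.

At N = 17: 131072 < 196520, so the inequality fails and n_0 ≥ 18. We prove 2^N ≥ 40N^3 for all N ≥ 18.
For the base case N = 18: 2^N = 262144 and 40N^3 = 233280, so 262144 ≥ 233280.
Suppose the result is true for N = i, so 2^i ≥ 40i^3.
Then 2^(i + 1) = 2·(2^i) ≥ 2·(40i^3).
Also, for i ≥ 18 we have 2·(40i^3) ≥ 40(i+1)^3, since 2 ≥ (1 + 1/i)^3 for all i ≥ 18.
Combining, 2^(i + 1) ≥ 40(i+1)^3.
By induction, the statement is established for all N ≥ 18.
Hence the smallest such n_0 is 18.

n_0 = 18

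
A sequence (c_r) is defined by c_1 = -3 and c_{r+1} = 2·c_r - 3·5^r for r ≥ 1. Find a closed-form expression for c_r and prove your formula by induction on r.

Computing the first terms: c_1 = -3, c_2 = -21, c_3 = -117. This suggests c_r = 2^r - 5^r.
Base step (r = 1): the formula gives -3 = -3 = c_1.
Inductive step: assume the claim holds for r = m, so c_m = 2^m - 5^m.
Then c_{m+1} = 2·c_m - 3·5^m = 2·(2^m - 5^m) - 3·5^m = 2^(m + 1) - 5^(m + 1),
which is the claimed formula at r = m+1.
Hence, by induction on r, the claim holds for every r ≥ 1.

c_r = 2^r - 5^r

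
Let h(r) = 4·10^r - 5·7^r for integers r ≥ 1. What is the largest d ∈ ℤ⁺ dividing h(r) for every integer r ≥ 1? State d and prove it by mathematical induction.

Computing the first values: h(1) = 5 and h(2) = 155; gcd(5, 155) = 5, so d ≤ 5.
We prove 5 | 4·10^r - 5·7^r for all r ≥ 1 by induction on r.
Base case (r = 1): h(1) = 5 = 5·(1), so 5 | h(1).
Inductive step: suppose the statement holds for some i ≥ 1, i.e. 5 | h(i). Then
h(i+1) − 10·h(i) = (4·10^(i+1) - 5·7^(i+1)) − 10·(4·10^i - 5·7^i) = (-5)·7^i·(7 − 10) = (15)·7^i. Since 5 | h(i) by the inductive hypothesis, 5 | 10·h(i); and 5 | 15 since 15 = 5·3. Therefore 5 | h(i+1).
Hence, by induction on r, the claim holds for every r ≥ 1.
Therefore the largest such d is 5.

d = 5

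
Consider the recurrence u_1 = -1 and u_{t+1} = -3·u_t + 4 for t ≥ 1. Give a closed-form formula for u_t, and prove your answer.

Computing the first terms: u_1 = -1, u_2 = 7, u_3 = -17. This suggests u_t = -2(-3)^(t - 1) + 1.
Base step (t = 1): the formula gives -1 = -1 = u_1.
Suppose the result is true for t = j, so u_j = -2(-3)^(j - 1) + 1.
Then u_{j+1} = -3·u_j + 4 = -3·(-2(-3)^(j - 1) + 1) + 4 = -2(-3)^j + 1 = -2(-3)^((j+1) - 1) + 1,
which is the claimed formula at t = j+1.
By induction, the statement is established for all t ≥ 1.

u_t = -2(-3)^(t - 1) + 1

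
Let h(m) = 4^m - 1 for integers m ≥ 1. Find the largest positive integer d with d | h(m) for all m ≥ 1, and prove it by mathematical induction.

d = 3

Computing the first values: h(1) = 3 and h(2) = 15; gcd(3, 15) = 3, so d ≤ 3.
We prove 3 | 4^m - 1 for all m ≥ 1 by induction on m.
For the base case m = 1: h(1) = 3 = 3·(1), so 3 | h(1).
Suppose the result is true for m = i, i.e. 3 | h(i). Then
4^{i+1} − 1^{i+1} = 4·4^i − 1·1^i = 4·(4^i − 1^i) + (3)·1^i. The first term is divisible by 3 by the inductive hypothesis, and the second term (3)·1^i is divisible by 3 since 3 | 3. Hence 3 | h(i+1).
By induction, the statement is established for all m ≥ 1.
Therefore the largest such d is 3.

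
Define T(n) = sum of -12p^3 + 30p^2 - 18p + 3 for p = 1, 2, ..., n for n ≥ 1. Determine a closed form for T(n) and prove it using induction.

T(n) = -n(3n^3 - 4n^2 - 3n + 1)

We claim T(n) = -n(3n^3 - 4n^2 - 3n + 1) for all n ≥ 1.
When n = 1: T(1) = 3, and the closed form gives 3. They agree.
Inductive step: suppose the statement holds for some p ≥ 1, so T(p) = p(-3p^3 + 4p^2 + 3p - 1).
Then T(p+1) = T(p) + (-12p^3 - 6p^2 + 6p + 3) = (p(-3p^3 + 4p^2 + 3p - 1)) + (-12p^3 - 6p^2 + 6p + 3).
Simplifying, T(p+1) = -(p + 1)(3p^3 + 5p^2 - 2p - 3) = -(p+1)(3(p+1)^3 - 4(p+1)^2 - 3(p+1) + 1),
which is the closed form with n = p+1.
Hence, by induction on n, the claim holds for every n ≥ 1.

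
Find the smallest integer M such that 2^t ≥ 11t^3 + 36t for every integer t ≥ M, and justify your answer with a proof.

At t = 15: 32768 < 37665, so the inequality fails and M ≥ 16. We prove 2^t ≥ 11t^3 + 36t for all t ≥ 16.
When t = 16: 2^t = 65536 and 11t^3 + 36t = 45632, so 65536 ≥ 45632.
Suppose the result is true for t = p, so 2^p ≥ 11p^3 + 36p.
Then 2^(p + 1) = 2·(2^p) ≥ 2·(11p^3 + 36p).
Also, for p ≥ 16 we have 2·(11p^3 + 36p) ≥ 11(p+1)^3 + 36(p+1), since 2·(11p^3 + 36p) − (11(p+1)^3 + 36(p+1)) = 11p^3 - 33p^2 + 3p - 47, which is nonnegative for all p ≥ 16.
Combining, 2^(p + 1) ≥ 11(p+1)^3 + 36(p+1).
This completes the induction.
Hence the smallest such M is 16.

M = 16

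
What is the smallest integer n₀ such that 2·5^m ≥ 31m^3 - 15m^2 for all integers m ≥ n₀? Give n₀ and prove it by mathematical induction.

n₀ = 5

At m = 4: 1250 < 1744, so the inequality fails and n₀ ≥ 5. We prove 2·5^m ≥ 31m^3 - 15m^2 for all m ≥ 5.
When m = 5: 2·5^m = 6250 and 31m^3 - 15m^2 = 3500, so 6250 ≥ 3500.
Inductive step: assume the claim holds for m = i, so 2·5^i ≥ 31i^3 - 15i^2.
Then 2·5^(i + 1) = 5·(2·5^i) ≥ 5·(31i^3 - 15i^2).
Also, for i ≥ 5 we have 5·(31i^3 - 15i^2) ≥ 31(i+1)^3 - 15(i+1)^2, since 5·(31i^3 - 15i^2) − (31(i+1)^3 - 15(i+1)^2) = 124i^3 - 153i^2 - 63i - 16, which is nonnegative for all i ≥ 5.
Combining, 2·5^(i + 1) ≥ 31(i+1)^3 - 15(i+1)^2.
By induction, the statement is established for all m ≥ 5.
Hence the smallest such n₀ is 5.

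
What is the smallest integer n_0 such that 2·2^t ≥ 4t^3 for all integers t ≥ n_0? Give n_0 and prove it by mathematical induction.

At t = 11: 4096 < 5324, so the inequality fails and n_0 ≥ 12. We prove 2·2^t ≥ 4t^3 for all t ≥ 12.
Base case (t = 12): 2·2^t = 8192 and 4t^3 = 6912, so 8192 ≥ 6912.
Inductive step: suppose the statement holds for some m ≥ 12, so 2·2^m ≥ 4m^3.
Then 2·2^(m + 1) = 2·(2·2^m) ≥ 2·(4m^3).
Also, for m ≥ 12 we have 2·(4m^3) ≥ 4(m+1)^3, since 2 ≥ (1 + 1/m)^3 for all m ≥ 12.
Combining, 2·2^(m + 1) ≥ 4(m+1)^3.
By the principle of mathematical induction, the result holds for all t ≥ 12.
Hence the smallest such n_0 is 12.

n_0 = 12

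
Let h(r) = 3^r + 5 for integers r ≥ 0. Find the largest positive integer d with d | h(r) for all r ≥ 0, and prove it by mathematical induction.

d = 2

Computing the first values: h(0) = 6 and h(1) = 8; gcd(6, 8) = 2, so d ≤ 2.
We prove 2 | 3^r + 5 for all r ≥ 0 by induction on r.
Base case (r = 0): h(0) = 6 = 2·(3), so 2 | h(0).
Inductive step: assume the claim holds for r = i, i.e. 2 | h(i). Then
h(i+1) = 3^(i+1) + 5 = 3·(3^i + 5) - 10 = 3·h(i) - 10. The first term is divisible by 2 by the inductive hypothesis, and -10 is divisible by 2. Hence 2 | h(i+1).
By the principle of mathematical induction, the result holds for all r ≥ 0.
Therefore the largest such d is 2.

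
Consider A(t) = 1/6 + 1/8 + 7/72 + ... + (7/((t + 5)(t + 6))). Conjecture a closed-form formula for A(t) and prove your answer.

A(t) = 7t/(6(t + 6))

We claim A(t) = 7t/(6(t + 6)) for all t ≥ 1.
For the base case t = 1: A(1) = 1/6, and the closed form gives 1/6. They agree.
Suppose the result is true for t = i, so A(i) = 7i/(6(i + 6)).
Then A(i+1) = A(i) + (7/((i + 6)(i + 7))) = (7i/(6(i + 6))) + (7/((i + 6)(i + 7))).
Simplifying, A(i+1) = 7(i + 1)/(6(i + 7)) = 7(i+1)/(6((i+1) + 6)),
which is the closed form with t = i+1.
This completes the induction.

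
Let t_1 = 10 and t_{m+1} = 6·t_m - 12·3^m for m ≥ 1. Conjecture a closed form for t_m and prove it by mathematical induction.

Computing the first terms: t_1 = 10, t_2 = 24, t_3 = 36. This suggests t_m = 4·3^m - 2·6^(m - 1).
Base case (m = 1): the formula gives 10 = 10 = t_1.
Inductive step: suppose the statement holds for some j ≥ 1, so t_j = 4·3^j - 2·6^(j - 1).
Then t_{j+1} = 6·t_j - 12·3^j = 6·(4·3^j - 2·6^(j - 1)) - 12·3^j = 4·3^(j + 1) - 2·6^j = 4·3^(j+1) - 2·6^((j+1) - 1),
which is the claimed formula at m = j+1.
By the principle of mathematical induction, the result holds for all m ≥ 1.

t_m = 4·3^m - 2·6^(m - 1)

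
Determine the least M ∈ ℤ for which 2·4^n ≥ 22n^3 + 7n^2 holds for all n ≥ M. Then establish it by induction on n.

At n = 5: 2048 < 2925, so the inequality fails and M ≥ 6. We prove 2·4^n ≥ 22n^3 + 7n^2 for all n ≥ 6.
Base case (n = 6): 2·4^n = 8192 and 22n^3 + 7n^2 = 5004, so 8192 ≥ 5004.
For the inductive step, assume it holds for an arbitrary r ≥ 6, so 2·4^r ≥ 22r^3 + 7r^2.
Then 2·4^(r + 1) = 4·(2·4^r) ≥ 4·(22r^3 + 7r^2).
Also, for r ≥ 6 we have 4·(22r^3 + 7r^2) ≥ 22(r+1)^3 + 7(r+1)^2, since 4·(22r^3 + 7r^2) − (22(r+1)^3 + 7(r+1)^2) = 66r^3 - 45r^2 - 80r - 29, which is nonnegative for all r ≥ 6.
Combining, 2·4^(r + 1) ≥ 22(r+1)^3 + 7(r+1)^2.
This completes the induction.
Hence the smallest such M is 6.

M = 6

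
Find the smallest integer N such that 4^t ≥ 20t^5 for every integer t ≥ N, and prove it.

At t = 10: 1048576 < 2000000, so the inequality fails and N ≥ 11. We prove 4^t ≥ 20t^5 for all t ≥ 11.
For the base case t = 11: 4^t = 4194304 and 20t^5 = 3221020, so 4194304 ≥ 3221020.
Inductive step: assume the claim holds for t = m, so 4^m ≥ 20m^5.
Then 4^(m + 1) = 4·(4^m) ≥ 4·(20m^5).
Also, for m ≥ 11 we have 4·(20m^5) ≥ 20(m+1)^5, since 4 ≥ (1 + 1/m)^5 for all m ≥ 11.
Combining, 4^(m + 1) ≥ 20(m+1)^5.
Hence, by induction on t, the claim holds for every t ≥ 11.
Hence the smallest such N is 11.

N = 11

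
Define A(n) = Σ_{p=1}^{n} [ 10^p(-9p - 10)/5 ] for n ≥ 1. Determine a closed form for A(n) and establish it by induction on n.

A(n) = -2·10^n(n + 1) + 2

We claim A(n) = -2·10^n(n + 1) + 2 for all n ≥ 1.
For the base case n = 1: A(1) = -38, and the closed form gives -38. They agree.
Inductive step: suppose the statement holds for some p ≥ 1, so A(p) = -2·10^p(p + 1) + 2.
Then A(p+1) = A(p) + (10^p(-18p - 38)) = (-2·10^p(p + 1) + 2) + (10^p(-18p - 38)).
Simplifying, A(p+1) = -20·10^p·p - 40·10^p + 2 = -2·10^(p+1)((p+1) + 1) + 2,
which is the closed form with n = p+1.
This completes the induction.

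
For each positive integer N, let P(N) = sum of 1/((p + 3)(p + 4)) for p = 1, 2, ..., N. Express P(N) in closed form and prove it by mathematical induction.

We claim P(N) = N/(4(N + 4)) for all N ≥ 1.
For the base case N = 1: P(1) = 1/20, and the closed form gives 1/20. They agree.
Inductive step: assume the claim holds for N = p, so P(p) = p/(4(p + 4)).
Then P(p+1) = P(p) + (1/((p + 4)(p + 5))) = (p/(4(p + 4))) + (1/((p + 4)(p + 5))).
Simplifying, P(p+1) = (p + 1)/(4(p + 5)) = (p+1)/(4((p+1) + 4)),
which is the closed form with N = p+1.
By the principle of mathematical induction, the result holds for all N ≥ 1.

P(N) = N/(4(N + 4))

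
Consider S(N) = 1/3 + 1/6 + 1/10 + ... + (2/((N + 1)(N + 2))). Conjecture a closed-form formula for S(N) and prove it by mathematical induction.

S(N) = N/(N + 2)

We claim S(N) = N/(N + 2) for all N ≥ 1.
When N = 1: S(1) = 1/3, and the closed form gives 1/3. They agree.
For the inductive step, assume it holds for an arbitrary p ≥ 1, so S(p) = p/(p + 2).
Then S(p+1) = S(p) + (2/((p + 2)(p + 3))) = (p/(p + 2)) + (2/((p + 2)(p + 3))).
Simplifying, S(p+1) = (p + 1)/(p + 3) = (p+1)/((p+1) + 2),
which is the closed form with N = p+1.
By induction, the statement is established for all N ≥ 1.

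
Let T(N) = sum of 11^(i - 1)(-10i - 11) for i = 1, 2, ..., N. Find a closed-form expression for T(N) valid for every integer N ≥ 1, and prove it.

T(N) = -11^N(N + 1) + 1

We claim T(N) = -11^N(N + 1) + 1 for all N ≥ 1.
Base step (N = 1): T(1) = -21, and the closed form gives -21. They agree.
Inductive step: suppose the statement holds for some i ≥ 1, so T(i) = -11^i(i + 1) + 1.
Then T(i+1) = T(i) + (11^i(-10i - 21)) = (-11^i(i + 1) + 1) + (11^i(-10i - 21)).
Simplifying, T(i+1) = -11·11^i·i - 22·11^i + 1 = -11^(i+1)((i+1) + 1) + 1,
which is the closed form with N = i+1.
This completes the induction.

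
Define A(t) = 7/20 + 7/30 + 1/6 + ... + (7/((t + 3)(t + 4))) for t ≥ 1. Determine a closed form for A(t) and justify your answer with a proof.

We claim A(t) = 7t/(4(t + 4)) for all t ≥ 1.
Base case (t = 1): A(1) = 7/20, and the closed form gives 7/20. They agree.
For the inductive step, assume it holds for an arbitrary i ≥ 1, so A(i) = 7i/(4(i + 4)).
Then A(i+1) = A(i) + (7/((i + 4)(i + 5))) = (7i/(4(i + 4))) + (7/((i + 4)(i + 5))).
Simplifying, A(i+1) = 7(i + 1)/(4(i + 5)) = 7(i+1)/(4((i+1) + 4)),
which is the closed form with t = i+1.
By induction, the statement is established for all t ≥ 1.

A(t) = 7t/(4(t + 4))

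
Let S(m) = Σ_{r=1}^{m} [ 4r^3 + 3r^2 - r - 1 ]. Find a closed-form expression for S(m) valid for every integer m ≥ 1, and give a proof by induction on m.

We claim S(m) = m(m^3 + 3m^2 + 2m - 1) for all m ≥ 1.
Base case (m = 1): S(1) = 5, and the closed form gives 5. They agree.
Inductive step: suppose the statement holds for some r ≥ 1, so S(r) = r(r^3 + 3r^2 + 2r - 1).
Then S(r+1) = S(r) + (4r^3 + 15r^2 + 17r + 5) = (r(r^3 + 3r^2 + 2r - 1)) + (4r^3 + 15r^2 + 17r + 5).
Simplifying, S(r+1) = (r + 1)(r^3 + 6r^2 + 11r + 5) = (r+1)((r+1)^3 + 3(r+1)^2 + 2(r+1) - 1),
which is the closed form with m = r+1.
By induction, the statement is established for all m ≥ 1.

S(m) = m(m^3 + 3m^2 + 2m - 1)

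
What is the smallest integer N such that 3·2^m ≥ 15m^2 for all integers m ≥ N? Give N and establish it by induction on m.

N = 9

At m = 8: 768 < 960, so the inequality fails and N ≥ 9. We prove 3·2^m ≥ 15m^2 for all m ≥ 9.
For the base case m = 9: 3·2^m = 1536 and 15m^2 = 1215, so 1536 ≥ 1215.
Inductive step: suppose the statement holds for some r ≥ 9, so 3·2^r ≥ 15r^2.
Then 3·2^(r + 1) = 2·(3·2^r) ≥ 2·(15r^2).
Also, for r ≥ 9 we have 2·(15r^2) ≥ 15(r+1)^2, since 2 ≥ (1 + 1/r)^2 for all r ≥ 9.
Combining, 3·2^(r + 1) ≥ 15(r+1)^2.
By the principle of mathematical induction, the result holds for all m ≥ 9.
Hence the smallest such N is 9.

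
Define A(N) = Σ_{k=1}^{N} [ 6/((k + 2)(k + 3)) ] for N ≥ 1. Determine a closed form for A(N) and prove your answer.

We claim A(N) = 2N/(N + 3) for all N ≥ 1.
Base case (N = 1): A(1) = 1/2, and the closed form gives 1/2. They agree.
For the inductive step, assume it holds for an arbitrary k ≥ 1, so A(k) = 2k/(k + 3).
Then A(k+1) = A(k) + (6/((k + 3)(k + 4))) = (2k/(k + 3)) + (6/((k + 3)(k + 4))).
Simplifying, A(k+1) = 2(k + 1)/(k + 4) = 2(k+1)/((k+1) + 3),
which is the closed form with N = k+1.
By the principle of mathematical induction, the result holds for all N ≥ 1.

A(N) = 2N/(N + 3)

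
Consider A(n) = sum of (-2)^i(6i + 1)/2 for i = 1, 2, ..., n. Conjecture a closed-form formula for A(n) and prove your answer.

A(n) = (-2)^n(2n + 1) - 1

We claim A(n) = (-2)^n(2n + 1) - 1 for all n ≥ 1.
When n = 1: A(1) = -7, and the closed form gives -7. They agree.
Inductive step: suppose the statement holds for some i ≥ 1, so A(i) = (-2)^i(2i + 1) - 1.
Then A(i+1) = A(i) + ((-2)^i(-6i - 7)) = ((-2)^i(2i + 1) - 1) + ((-2)^i(-6i - 7)).
Simplifying, A(i+1) = -4(-2)^i·i - 6(-2)^i - 1 = (-2)^(i+1)(2(i+1) + 1) - 1,
which is the closed form with n = i+1.
This completes the induction.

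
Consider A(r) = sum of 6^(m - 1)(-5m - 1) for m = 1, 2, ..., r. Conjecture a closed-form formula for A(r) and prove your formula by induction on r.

We claim A(r) = -6^r·r for all r ≥ 1.
For the base case r = 1: A(1) = -6, and the closed form gives -6. They agree.
For the inductive step, assume it holds for an arbitrary m ≥ 1, so A(m) = -6^m·m.
Then A(m+1) = A(m) + (6^m(-5m - 6)) = (-6^m·m) + (6^m(-5m - 6)).
Simplifying, A(m+1) = 6^(m + 1)(-m - 1) = -6^(m+1)·(m+1),
which is the closed form with r = m+1.
By the principle of mathematical induction, the result holds for all r ≥ 1.

A(r) = -6^r·r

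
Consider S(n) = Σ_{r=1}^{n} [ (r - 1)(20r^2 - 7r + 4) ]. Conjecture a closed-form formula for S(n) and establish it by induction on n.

S(n) = n(n - 1)(5n^2 + 6n + 3)

We claim S(n) = n(n - 1)(5n^2 + 6n + 3) for all n ≥ 1.
Base step (n = 1): S(1) = 0, and the closed form gives 0. They agree.
Suppose the result is true for n = r, so S(r) = r(5r^3 + r^2 - 3r - 3).
Then S(r+1) = S(r) + (r(20r^2 + 33r + 17)) = (r(5r^3 + r^2 - 3r - 3)) + (r(20r^2 + 33r + 17)).
Simplifying, S(r+1) = r(r + 1)(5r^2 + 16r + 14) = (r+1)((r+1) - 1)(5(r+1)^2 + 6(r+1) + 3),
which is the closed form with n = r+1.
Hence, by induction on n, the claim holds for every n ≥ 1.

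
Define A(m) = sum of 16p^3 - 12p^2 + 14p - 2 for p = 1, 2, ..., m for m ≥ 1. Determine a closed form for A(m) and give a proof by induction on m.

We claim A(m) = m(4m^3 + 4m^2 + 5m + 3) for all m ≥ 1.
When m = 1: A(1) = 16, and the closed form gives 16. They agree.
Suppose the result is true for m = p, so A(p) = p(4p^3 + 4p^2 + 5p + 3).
Then A(p+1) = A(p) + (16p^3 + 36p^2 + 38p + 16) = (p(4p^3 + 4p^2 + 5p + 3)) + (16p^3 + 36p^2 + 38p + 16).
Simplifying, A(p+1) = (p + 1)(4p^3 + 16p^2 + 25p + 16) = (p+1)(4(p+1)^3 + 4(p+1)^2 + 5(p+1) + 3),
which is the closed form with m = p+1.
This completes the induction.

A(m) = m(4m^3 + 4m^2 + 5m + 3)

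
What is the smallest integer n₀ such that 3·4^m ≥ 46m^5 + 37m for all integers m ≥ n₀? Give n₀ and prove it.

At m = 10: 3145728 < 4600370, so the inequality fails and n₀ ≥ 11. We prove 3·4^m ≥ 46m^5 + 37m for all m ≥ 11.
For the base case m = 11: 3·4^m = 12582912 and 46m^5 + 37m = 7408753, so 12582912 ≥ 7408753.
Inductive step: suppose the statement holds for some k ≥ 11, so 3·4^k ≥ 46k^5 + 37k.
Then 3·4^(k + 1) = 4·(3·4^k) ≥ 4·(46k^5 + 37k).
Also, for k ≥ 11 we have 4·(46k^5 + 37k) ≥ 46(k+1)^5 + 37(k+1), since 4·(46k^5 + 37k) − (46(k+1)^5 + 37(k+1)) = 138k^5 - 230k^4 - 460k^3 - 460k^2 - 119k - 83, which is nonnegative for all k ≥ 11.
Combining, 3·4^(k + 1) ≥ 46(k+1)^5 + 37(k+1).
By the principle of mathematical induction, the result holds for all m ≥ 11.
Hence the smallest such n₀ is 11.

n₀ = 11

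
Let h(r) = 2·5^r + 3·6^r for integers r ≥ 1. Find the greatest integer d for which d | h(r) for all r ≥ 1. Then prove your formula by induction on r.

d = 2

Computing the first values: h(1) = 28 and h(2) = 158; gcd(28, 158) = 2, so d ≤ 2.
We prove 2 | 2·5^r + 3·6^r for all r ≥ 1 by induction on r.
For the base case r = 1: h(1) = 28 = 2·(14), so 2 | h(1).
For the inductive step, assume it holds for an arbitrary m ≥ 1, i.e. 2 | h(m). Then
h(m+1) − 6·h(m) = (2·5^(m+1) + 3·6^(m+1)) − 6·(2·5^m + 3·6^m) = (2)·5^m·(5 − 6) = (-2)·5^m. Since 2 | h(m) by the inductive hypothesis, 2 | 6·h(m); and 2 | -2 since -2 = 2·-1. Therefore 2 | h(m+1).
This completes the induction.
Therefore the largest such d is 2.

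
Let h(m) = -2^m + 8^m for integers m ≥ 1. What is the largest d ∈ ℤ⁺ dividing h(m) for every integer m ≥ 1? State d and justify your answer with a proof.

Computing the first values: h(1) = 6 and h(2) = 60; gcd(6, 60) = 6, so d ≤ 6.
We prove 6 | -2^m + 8^m for all m ≥ 1 by induction on m.
For the base case m = 1: h(1) = 6 = 6·(1), so 6 | h(1).
Inductive step: suppose the statement holds for some k ≥ 1, i.e. 6 | h(k). Then
8^{k+1} − 2^{k+1} = 8·8^k − 2·2^k = 8·(8^k − 2^k) + (6)·2^k. The first term is divisible by 6 by the inductive hypothesis, and the second term (6)·2^k is divisible by 6 since 6 | 6. Hence 6 | h(k+1).
This completes the induction.
Therefore the largest such d is 6.

d = 6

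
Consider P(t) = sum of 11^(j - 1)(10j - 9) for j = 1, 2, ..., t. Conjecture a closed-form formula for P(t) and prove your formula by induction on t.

We claim P(t) = 11^t(t - 1) + 1 for all t ≥ 1.
Base step (t = 1): P(1) = 1, and the closed form gives 1. They agree.
Inductive step: suppose the statement holds for some j ≥ 1, so P(j) = 11^j(j - 1) + 1.
Then P(j+1) = P(j) + (11^j(10j + 1)) = (11^j(j - 1) + 1) + (11^j(10j + 1)).
Simplifying, P(j+1) = 11^(j + 1)j + 1 = 11^(j+1)((j+1) - 1) + 1,
which is the closed form with t = j+1.
Hence, by induction on t, the claim holds for every t ≥ 1.

P(t) = 11^t(t - 1) + 1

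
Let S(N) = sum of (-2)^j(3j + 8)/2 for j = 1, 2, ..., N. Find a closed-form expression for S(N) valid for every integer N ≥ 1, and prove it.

S(N) = (-2)^N(N + 3) - 3

We claim S(N) = (-2)^N(N + 3) - 3 for all N ≥ 1.
Base case (N = 1): S(1) = -11, and the closed form gives -11. They agree.
For the inductive step, assume it holds for an arbitrary j ≥ 1, so S(j) = (-2)^j(j + 3) - 3.
Then S(j+1) = S(j) + ((-2)^j(-3j - 11)) = ((-2)^j(j + 3) - 3) + ((-2)^j(-3j - 11)).
Simplifying, S(j+1) = -2(-2)^j·j - 8(-2)^j - 3 = (-2)^(j+1)((j+1) + 3) - 3,
which is the closed form with N = j+1.
This completes the induction.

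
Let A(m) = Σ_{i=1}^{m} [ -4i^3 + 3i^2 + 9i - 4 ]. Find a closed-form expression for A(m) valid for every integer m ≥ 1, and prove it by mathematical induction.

We claim A(m) = -m(m^3 + m^2 - 5m - 1) for all m ≥ 1.
For the base case m = 1: A(1) = 4, and the closed form gives 4. They agree.
Inductive step: suppose the statement holds for some i ≥ 1, so A(i) = i(-i^3 - i^2 + 5i + 1).
Then A(i+1) = A(i) + (-4i^3 - 9i^2 + 3i + 4) = (i(-i^3 - i^2 + 5i + 1)) + (-4i^3 - 9i^2 + 3i + 4).
Simplifying, A(i+1) = -(i + 1)(i^3 + 4i^2 - 4) = -(i+1)((i+1)^3 + (i+1)^2 - 5(i+1) - 1),
which is the closed form with m = i+1.
This completes the induction.

A(m) = -m(m^3 + m^2 - 5m - 1)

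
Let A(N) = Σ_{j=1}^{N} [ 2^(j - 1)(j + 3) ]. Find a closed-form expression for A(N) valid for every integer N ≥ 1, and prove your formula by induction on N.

A(N) = 2^N(N + 2) - 2

We claim A(N) = 2^N(N + 2) - 2 for all N ≥ 1.
Base step (N = 1): A(1) = 4, and the closed form gives 4. They agree.
Inductive step: suppose the statement holds for some j ≥ 1, so A(j) = 2^j(j + 2) - 2.
Then A(j+1) = A(j) + (2^j(j + 4)) = (2^j(j + 2) - 2) + (2^j(j + 4)).
Simplifying, A(j+1) = 2·2^j·j + 6·2^j - 2 = 2^(j+1)((j+1) + 2) - 2,
which is the closed form with N = j+1.
By the principle of mathematical induction, the result holds for all N ≥ 1.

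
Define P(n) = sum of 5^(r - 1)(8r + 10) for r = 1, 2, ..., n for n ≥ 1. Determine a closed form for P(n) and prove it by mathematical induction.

We claim P(n) = 2·5^n(n + 1) - 2 for all n ≥ 1.
Base case (n = 1): P(1) = 18, and the closed form gives 18. They agree.
Inductive step: assume the claim holds for n = r, so P(r) = 2·5^r(r + 1) - 2.
Then P(r+1) = P(r) + (5^r(8r + 18)) = (2·5^r(r + 1) - 2) + (5^r(8r + 18)).
Simplifying, P(r+1) = 10·5^r·r + 20·5^r - 2 = 2·5^(r+1)((r+1) + 1) - 2,
which is the closed form with n = r+1.
By the principle of mathematical induction, the result holds for all n ≥ 1.

P(n) = 2·5^n(n + 1) - 2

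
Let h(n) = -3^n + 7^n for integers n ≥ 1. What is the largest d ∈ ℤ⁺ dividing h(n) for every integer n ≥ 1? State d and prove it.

d = 4

Computing the first values: h(1) = 4 and h(2) = 40; gcd(4, 40) = 4, so d ≤ 4.
We prove 4 | -3^n + 7^n for all n ≥ 1 by induction on n.
Base step (n = 1): h(1) = 4 = 4·(1), so 4 | h(1).
For the inductive step, assume it holds for an arbitrary r ≥ 1, i.e. 4 | h(r). Then
7^{r+1} − 3^{r+1} = 7·7^r − 3·3^r = 7·(7^r − 3^r) + (4)·3^r. The first term is divisible by 4 by the inductive hypothesis, and the second term (4)·3^r is divisible by 4 since 4 | 4. Hence 4 | h(r+1).
By the principle of mathematical induction, the result holds for all n ≥ 1.
Therefore the largest such d is 4.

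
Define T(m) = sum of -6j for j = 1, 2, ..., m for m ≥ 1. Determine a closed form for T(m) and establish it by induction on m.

We claim T(m) = -3m(m + 1) for all m ≥ 1.
When m = 1: T(1) = -6, and the closed form gives -6. They agree.
Inductive step: assume the claim holds for m = j, so T(j) = 3j(-j - 1).
Then T(j+1) = T(j) + (-6j - 6) = (3j(-j - 1)) + (-6j - 6).
Simplifying, T(j+1) = -3(j + 1)(j + 2) = -3(j+1)((j+1) + 1),
which is the closed form with m = j+1.
This completes the induction.

T(m) = -3m(m + 1)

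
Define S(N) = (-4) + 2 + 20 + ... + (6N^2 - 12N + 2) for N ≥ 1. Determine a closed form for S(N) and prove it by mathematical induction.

We claim S(N) = N(2N^2 - 3N - 3) for all N ≥ 1.
Base case (N = 1): S(1) = -4, and the closed form gives -4. They agree.
Suppose the result is true for N = m, so S(m) = m(2m^2 - 3m - 3).
Then S(m+1) = S(m) + (6m^2 - 4) = (m(2m^2 - 3m - 3)) + (6m^2 - 4).
Simplifying, S(m+1) = (m + 1)(2m^2 + m - 4) = (m+1)(2(m+1)^2 - 3(m+1) - 3),
which is the closed form with N = m+1.
By induction, the statement is established for all N ≥ 1.

S(N) = N(2N^2 - 3N - 3)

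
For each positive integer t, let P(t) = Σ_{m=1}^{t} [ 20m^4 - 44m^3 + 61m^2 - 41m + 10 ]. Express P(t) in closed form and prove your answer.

P(t) = t(4t^4 - t^3 + 5t^2 - t - 1)

We claim P(t) = t(4t^4 - t^3 + 5t^2 - t - 1) for all t ≥ 1.
For the base case t = 1: P(1) = 6, and the closed form gives 6. They agree.
Inductive step: suppose the statement holds for some m ≥ 1, so P(m) = m(4m^4 - m^3 + 5m^2 - m - 1).
Then P(m+1) = P(m) + (20m^4 + 36m^3 + 49m^2 + 29m + 6) = (m(4m^4 - m^3 + 5m^2 - m - 1)) + (20m^4 + 36m^3 + 49m^2 + 29m + 6).
Simplifying, P(m+1) = (m + 1)(4m^4 + 15m^3 + 26m^2 + 22m + 6) = (m+1)(4(m+1)^4 - (m+1)^3 + 5(m+1)^2 - (m+1) - 1),
which is the closed form with t = m+1.
By the principle of mathematical induction, the result holds for all t ≥ 1.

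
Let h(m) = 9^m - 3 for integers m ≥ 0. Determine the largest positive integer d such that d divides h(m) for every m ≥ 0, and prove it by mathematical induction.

Computing the first values: h(0) = -2 and h(1) = 6; gcd(-2, 6) = 2, so d ≤ 2.
We prove 2 | 9^m - 3 for all m ≥ 0 by induction on m.
Base case (m = 0): h(0) = -2 = 2·(-1), so 2 | h(0).
Inductive step: suppose the statement holds for some p ≥ 0, i.e. 2 | h(p). Then
h(p+1) = 9^(p+1) - 3 = 9·(9^p - 3) + 24 = 9·h(p) + 24. The first term is divisible by 2 by the inductive hypothesis, and 24 is divisible by 2. Hence 2 | h(p+1).
Hence, by induction on m, the claim holds for every m ≥ 0.
Therefore the largest such d is 2.

d = 2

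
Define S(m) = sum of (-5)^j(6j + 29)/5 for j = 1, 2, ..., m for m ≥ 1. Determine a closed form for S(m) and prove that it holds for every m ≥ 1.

S(m) = (-5)^m(m + 5) - 5

We claim S(m) = (-5)^m(m + 5) - 5 for all m ≥ 1.
Base case (m = 1): S(1) = -35, and the closed form gives -35. They agree.
Inductive step: suppose the statement holds for some j ≥ 1, so S(j) = (-5)^j(j + 5) - 5.
Then S(j+1) = S(j) + ((-5)^j(-6j - 35)) = ((-5)^j(j + 5) - 5) + ((-5)^j(-6j - 35)).
Simplifying, S(j+1) = -5(-5)^j·j - 30(-5)^j - 5 = (-5)^(j+1)((j+1) + 5) - 5,
which is the closed form with m = j+1.
By the principle of mathematical induction, the result holds for all m ≥ 1.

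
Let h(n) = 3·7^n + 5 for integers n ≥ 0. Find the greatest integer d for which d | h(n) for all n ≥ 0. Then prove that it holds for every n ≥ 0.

d = 2

Computing the first values: h(0) = 8 and h(1) = 26; gcd(8, 26) = 2, so d ≤ 2.
We prove 2 | 3·7^n + 5 for all n ≥ 0 by induction on n.
Base step (n = 0): h(0) = 8 = 2·(4), so 2 | h(0).
Inductive step: assume the claim holds for n = k, i.e. 2 | h(k). Then
h(k+1) = 3·7^(k+1) + 5 = 7·(3·7^k + 5) - 30 = 7·h(k) - 30. The first term is divisible by 2 by the inductive hypothesis, and -30 is divisible by 2. Hence 2 | h(k+1).
This completes the induction.
Therefore the largest such d is 2.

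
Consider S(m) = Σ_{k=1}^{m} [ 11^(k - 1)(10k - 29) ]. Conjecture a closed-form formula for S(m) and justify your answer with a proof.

We claim S(m) = 11^m(m - 3) + 3 for all m ≥ 1.
Base case (m = 1): S(1) = -19, and the closed form gives -19. They agree.
Inductive step: suppose the statement holds for some k ≥ 1, so S(k) = 11^k(k - 3) + 3.
Then S(k+1) = S(k) + (11^k(10k - 19)) = (11^k(k - 3) + 3) + (11^k(10k - 19)).
Simplifying, S(k+1) = 11·11^k·k - 22·11^k + 3 = 11^(k+1)((k+1) - 3) + 3,
which is the closed form with m = k+1.
Hence, by induction on m, the claim holds for every m ≥ 1.

S(m) = 11^m(m - 3) + 3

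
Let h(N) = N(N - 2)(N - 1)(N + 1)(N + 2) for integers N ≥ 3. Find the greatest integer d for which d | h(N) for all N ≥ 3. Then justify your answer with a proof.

d = 120

Computing the first values: h(3) = 120 and h(4) = 720; gcd(120, 720) = 120, so d ≤ 120.
We prove 120 | N(N - 2)(N - 1)(N + 1)(N + 2) for all N ≥ 3 by induction on N.
Base case (N = 3): h(3) = 120 = 120·(1), so 120 | h(3).
For the inductive step, assume it holds for an arbitrary i ≥ 3, i.e. 120 | h(i). Then
h(i+1) − h(i) = (i-1)·i·(i+1)·(i+2)·(i+3) − (i-2)·(i-1)·i·(i+1)·(i+2) = (i-1)·i·(i+1)·(i+2)·[(i+3) − (i-2)] = 5·(i-1)·i·(i+1)·(i+2). The product of 4 consecutive integers is divisible by (4)! = 24, so h(i+1) − h(i) is divisible by 5·24 = 120. By the inductive hypothesis 120 | h(i), hence 120 | h(i+1).
By the principle of mathematical induction, the result holds for all N ≥ 3.
Therefore the largest such d is 120.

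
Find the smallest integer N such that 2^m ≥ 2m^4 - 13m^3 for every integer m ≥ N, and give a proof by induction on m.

N = 17

At m = 16: 65536 < 77824, so the inequality fails and N ≥ 17. We prove 2^m ≥ 2m^4 - 13m^3 for all m ≥ 17.
When m = 17: 2^m = 131072 and 2m^4 - 13m^3 = 103173, so 131072 ≥ 103173.
Inductive step: suppose the statement holds for some p ≥ 17, so 2^p ≥ 2p^4 - 13p^3.
Then 2^(p + 1) = 2·(2^p) ≥ 2·(2p^4 - 13p^3).
Also, for p ≥ 17 we have 2·(2p^4 - 13p^3) ≥ 2(p+1)^4 - 13(p+1)^3, since 2·(2p^4 - 13p^3) − (2(p+1)^4 - 13(p+1)^3) = 2p^4 - 21p^3 + 27p^2 + 31p + 11, which is nonnegative for all p ≥ 17.
Combining, 2^(p + 1) ≥ 2(p+1)^4 - 13(p+1)^3.
By induction, the statement is established for all m ≥ 17.
Hence the smallest such N is 17.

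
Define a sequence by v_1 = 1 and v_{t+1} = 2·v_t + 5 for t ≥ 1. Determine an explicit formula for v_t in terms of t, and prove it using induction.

Computing the first terms: v_1 = 1, v_2 = 7, v_3 = 19. This suggests v_t = 3·2^t - 5.
Base step (t = 1): the formula gives 1 = 1 = v_1.
Inductive step: suppose the statement holds for some j ≥ 1, so v_j = 3·2^j - 5.
Then v_{j+1} = 2·v_j + 5 = 2·(3·2^j - 5) + 5 = 3·2^(j + 1) - 5,
which is the claimed formula at t = j+1.
Hence, by induction on t, the claim holds for every t ≥ 1.

v_t = 3·2^t - 5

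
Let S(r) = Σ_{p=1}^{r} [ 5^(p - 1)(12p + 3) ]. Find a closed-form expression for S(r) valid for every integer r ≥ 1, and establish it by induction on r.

S(r) = 3·5^r·r

We claim S(r) = 3·5^r·r for all r ≥ 1.
For the base case r = 1: S(1) = 15, and the closed form gives 15. They agree.
Inductive step: assume the claim holds for r = p, so S(p) = 3·5^p·p.
Then S(p+1) = S(p) + (5^p(12p + 15)) = (3·5^p·p) + (5^p(12p + 15)).
Simplifying, S(p+1) = 15·5^p(p + 1) = 3·5^(p+1)·(p+1),
which is the closed form with r = p+1.
This completes the induction.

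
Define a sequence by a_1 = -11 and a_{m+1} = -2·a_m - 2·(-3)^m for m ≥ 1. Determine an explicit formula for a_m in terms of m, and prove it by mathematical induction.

a_m = -5(-2)^(m - 1) + 2(-3)^m

Computing the first terms: a_1 = -11, a_2 = 28, a_3 = -74. This suggests a_m = -5(-2)^(m - 1) + 2(-3)^m.
For the base case m = 1: the formula gives -11 = -11 = a_1.
Suppose the result is true for m = p, so a_p = -5(-2)^(p - 1) + 2(-3)^p.
Then a_{p+1} = -2·a_p - 2·(-3)^p = -2·(-5(-2)^(p - 1) + 2(-3)^p) - 2·(-3)^p = -5(-2)^p + 2(-3)^(p + 1) = -5(-2)^((p+1) - 1) + 2(-3)^(p+1),
which is the claimed formula at m = p+1.
This completes the induction.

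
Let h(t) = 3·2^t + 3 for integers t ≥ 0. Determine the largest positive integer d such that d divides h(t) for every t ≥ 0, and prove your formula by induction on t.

d = 3

Computing the first values: h(0) = 6 and h(1) = 9; gcd(6, 9) = 3, so d ≤ 3.
We prove 3 | 3·2^t + 3 for all t ≥ 0 by induction on t.
When t = 0: h(0) = 6 = 3·(2), so 3 | h(0).
For the inductive step, assume it holds for an arbitrary p ≥ 0, i.e. 3 | h(p). Then
h(p+1) = 3·2^(p+1) + 3 = 2·(3·2^p + 3) - 3 = 2·h(p) - 3. The first term is divisible by 3 by the inductive hypothesis, and -3 is divisible by 3. Hence 3 | h(p+1).
By induction, the statement is established for all t ≥ 0.
Therefore the largest such d is 3.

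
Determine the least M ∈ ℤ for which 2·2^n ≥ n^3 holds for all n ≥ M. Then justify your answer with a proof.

M = 8

At n = 7: 256 < 343, so the inequality fails and M ≥ 8. We prove 2·2^n ≥ n^3 for all n ≥ 8.
When n = 8: 2·2^n = 512 and n^3 = 512, so 512 ≥ 512.
Suppose the result is true for n = i, so 2·2^i ≥ i^3.
Then 2·2^(i + 1) = 2·(2·2^i) ≥ 2·(i^3).
Also, for i ≥ 8 we have 2·(i^3) ≥ (i+1)^3, since 2 ≥ (1 + 1/i)^3 for all i ≥ 8.
Combining, 2·2^(i + 1) ≥ (i+1)^3.
By induction, the statement is established for all n ≥ 8.
Hence the smallest such M is 8.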